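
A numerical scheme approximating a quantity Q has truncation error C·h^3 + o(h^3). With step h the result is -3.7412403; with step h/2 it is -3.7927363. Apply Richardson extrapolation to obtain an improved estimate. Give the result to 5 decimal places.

The leading error scales as h^3; refining by a factor of 2 reduces it by 2^3 = 8.
Extrapolated value = (8·A(h/2) − A(h)) / (8 − 1)
= (8·(-3.7927363) − (-3.7412403)) / 7
= -26.6006501 / 7 = -3.8000929

-3.80009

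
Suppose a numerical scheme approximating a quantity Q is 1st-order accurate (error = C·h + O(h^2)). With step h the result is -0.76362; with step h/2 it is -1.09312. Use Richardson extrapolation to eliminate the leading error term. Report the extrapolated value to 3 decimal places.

Extrapolated value = (2·A(h/2) − A(h)) / (2 − 1)
= (2·(-1.09312) − (-0.76362)) / 1
= -1.42262 / 1 = -1.42262

-1.423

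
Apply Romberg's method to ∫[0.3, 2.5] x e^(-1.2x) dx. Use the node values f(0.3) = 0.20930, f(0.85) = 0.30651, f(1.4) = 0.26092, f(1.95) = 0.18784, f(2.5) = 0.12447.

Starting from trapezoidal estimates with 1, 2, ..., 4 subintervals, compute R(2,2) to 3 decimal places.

R(0,0) (trapezoid, 1 panel, h=2.2000): 0.36715
R(1,0) (trapezoid, 2 panels, h=1.1000): 0.47059
R(2,0) (trapezoid, 4 panels, h=0.5500): 0.50719
R(1,1) = 0.47059 + (0.47059 − 0.36715)/3 = 0.50507
R(2,1) = 0.50719 + (0.50719 − 0.47059)/3 = 0.51939
R(2,2) = 0.51939 + (0.51939 − 0.50507)/15 = 0.52034

0.520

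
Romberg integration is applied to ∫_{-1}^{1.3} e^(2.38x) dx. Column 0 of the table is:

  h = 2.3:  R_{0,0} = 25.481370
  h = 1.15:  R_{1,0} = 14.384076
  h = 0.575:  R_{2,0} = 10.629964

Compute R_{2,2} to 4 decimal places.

9.2915

R_{1,1} = (4·14.384076 − 25.481370) / 3 = 10.684978
R_{2,1} = (4·10.629964 − 14.384076) / 3 = 9.378593
R_{2,2} = (16·9.378593 − 10.684978) / 15 = 9.291501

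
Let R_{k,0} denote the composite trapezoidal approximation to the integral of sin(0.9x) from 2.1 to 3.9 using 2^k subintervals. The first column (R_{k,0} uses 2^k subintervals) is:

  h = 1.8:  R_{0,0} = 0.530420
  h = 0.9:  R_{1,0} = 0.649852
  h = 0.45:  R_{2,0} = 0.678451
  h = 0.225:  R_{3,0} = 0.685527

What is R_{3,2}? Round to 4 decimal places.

R_{2,1} = (4·0.678451 − 0.649852) / 3 = 0.687984
R_{3,1} = 0.685527 + (0.685527 − 0.678451)/3 = 0.687886
R_{3,2} = (16·0.687886 − 0.687984) / 15 = 0.687879

0.6879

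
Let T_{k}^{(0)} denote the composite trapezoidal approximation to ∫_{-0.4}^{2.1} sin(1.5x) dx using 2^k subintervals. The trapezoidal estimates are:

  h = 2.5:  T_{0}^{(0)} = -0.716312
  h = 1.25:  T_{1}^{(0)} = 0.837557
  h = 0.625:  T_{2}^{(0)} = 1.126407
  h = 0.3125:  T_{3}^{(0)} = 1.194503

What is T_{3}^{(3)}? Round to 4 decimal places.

Richardson extrapolation on the trapezoidal column (denominator 4−1=3):
T_{1}^{(1)} = (4·0.837557 − (-0.716312)) / 3 = 1.355513
T_{2}^{(1)} = (4·1.126407 − 0.837557) / 3 = 1.222690
T_{3}^{(1)} = (4·1.194503 − 1.126407) / 3 = 1.217202
T_{2}^{(2)} = (16·1.222690 − 1.355513) / 15 = 1.213835
T_{3}^{(2)} = (16·1.217202 − 1.222690) / 15 = 1.216836
T_{3}^{(3)} = 1.216836 + (1.216836 − 1.213835)/63 = 1.216884

1.2169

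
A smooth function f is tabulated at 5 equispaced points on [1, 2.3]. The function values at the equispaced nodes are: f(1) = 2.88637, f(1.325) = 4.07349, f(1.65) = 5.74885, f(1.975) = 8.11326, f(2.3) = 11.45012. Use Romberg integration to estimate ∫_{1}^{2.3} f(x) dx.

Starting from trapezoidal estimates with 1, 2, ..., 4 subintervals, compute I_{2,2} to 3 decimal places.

I_{0,0} (trapezoid, 1 panel, h=1.3000): 9.31872
I_{1,0} (trapezoid, 2 panels, h=0.6500): 8.39611
I_{2,0} (trapezoid, 4 panels, h=0.3250): 8.15875
I_{1,1} = 8.39611 + (8.39611 − 9.31872)/3 = 8.08857
I_{2,1} = 8.15875 + (8.15875 − 8.39611)/3 = 8.07963
I_{2,2} = 8.07963 + (8.07963 − 8.08857)/15 = 8.07903

8.079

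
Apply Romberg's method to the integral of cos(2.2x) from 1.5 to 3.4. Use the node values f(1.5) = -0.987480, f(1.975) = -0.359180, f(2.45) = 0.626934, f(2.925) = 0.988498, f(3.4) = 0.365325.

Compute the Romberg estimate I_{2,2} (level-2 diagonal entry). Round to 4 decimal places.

0.4920

I_{0,0} (trapezoid, 1 panel, h=1.9000): -0.591047
I_{1,0} (trapezoid, 2 panels, h=0.9500): 0.300064
I_{2,0} (trapezoid, 4 panels, h=0.4750): 0.448958
I_{1,1} = 0.300064 + (0.300064 − (-0.591047))/3 = 0.597101
I_{2,1} = 0.448958 + (0.448958 − 0.300064)/3 = 0.498589
I_{2,2} = 0.498589 + (0.498589 − 0.597101)/15 = 0.492022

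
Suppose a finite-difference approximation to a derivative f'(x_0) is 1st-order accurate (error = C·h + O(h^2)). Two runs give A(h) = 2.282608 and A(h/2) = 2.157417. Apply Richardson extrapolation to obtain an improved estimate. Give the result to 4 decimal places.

2.0322

Extrapolated value = (2·A(h/2) − A(h)) / (2 − 1)
= (2·2.157417 − 2.282608) / 1
= 2.032226 / 1 = 2.032226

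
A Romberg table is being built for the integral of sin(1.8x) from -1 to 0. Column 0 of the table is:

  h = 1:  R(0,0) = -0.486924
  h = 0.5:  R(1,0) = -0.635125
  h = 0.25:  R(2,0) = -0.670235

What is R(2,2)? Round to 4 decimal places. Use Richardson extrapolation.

-0.6818

R(1,1) = -0.635125 + (-0.635125 − (-0.486924))/3 = -0.684525
R(2,1) = -0.670235 + (-0.670235 − (-0.635125))/3 = -0.681938
R(2,2) = -0.681938 + (-0.681938 − (-0.684525))/15 = -0.681766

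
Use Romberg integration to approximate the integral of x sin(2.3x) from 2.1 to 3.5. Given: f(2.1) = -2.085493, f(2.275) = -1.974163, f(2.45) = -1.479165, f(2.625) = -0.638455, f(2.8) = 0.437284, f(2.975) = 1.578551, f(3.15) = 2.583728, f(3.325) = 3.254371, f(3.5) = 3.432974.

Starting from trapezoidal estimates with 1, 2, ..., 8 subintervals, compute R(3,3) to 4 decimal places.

R(0,0) (trapezoid, 1 panel, h=1.4000): 0.943237
R(1,0) (trapezoid, 2 panels, h=0.7000): 0.777717
R(2,0) (trapezoid, 4 panels, h=0.3500): 0.775456
R(3,0) (trapezoid, 8 panels, h=0.1750): 0.776281
R(1,1) = 0.777717 + (0.777717 − 0.943237)/3 = 0.722544
R(2,1) = 0.775456 + (0.775456 − 0.777717)/3 = 0.774702
R(3,1) = 0.776281 + (0.776281 − 0.775456)/3 = 0.776556
R(2,2) = 0.774702 + (0.774702 − 0.722544)/15 = 0.778179
R(3,2) = 0.776556 + (0.776556 − 0.774702)/15 = 0.776680
R(3,3) = 0.776680 + (0.776680 − 0.778179)/63 = 0.776656

0.7767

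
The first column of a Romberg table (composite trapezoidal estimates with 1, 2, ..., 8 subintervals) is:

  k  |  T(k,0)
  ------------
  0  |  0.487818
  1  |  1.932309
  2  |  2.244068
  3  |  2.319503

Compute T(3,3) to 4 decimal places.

T(1,1) = 1.932309 + (1.932309 − 0.487818)/3 = 2.413806
T(2,1) = 2.244068 + (2.244068 − 1.932309)/3 = 2.347988
T(3,1) = 2.319503 + (2.319503 − 2.244068)/3 = 2.344648
T(2,2) = (16·2.347988 − 2.413806) / 15 = 2.343600
T(3,2) = (16·2.344648 − 2.347988) / 15 = 2.344425
T(3,3) = 2.344425 + (2.344425 − 2.343600)/63 = 2.344438
(Column j=1 coincides with Simpson's rule on the same nodes.)

2.3444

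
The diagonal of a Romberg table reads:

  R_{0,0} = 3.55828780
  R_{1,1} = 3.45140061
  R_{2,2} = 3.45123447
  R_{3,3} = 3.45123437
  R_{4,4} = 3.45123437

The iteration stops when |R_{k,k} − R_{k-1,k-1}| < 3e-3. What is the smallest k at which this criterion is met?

|R_{1,1} − R_{0,0}| = 0.10688719 ≥ 3e-3
|R_{2,2} − R_{1,1}| = 0.00016614 < 3e-3

k = 2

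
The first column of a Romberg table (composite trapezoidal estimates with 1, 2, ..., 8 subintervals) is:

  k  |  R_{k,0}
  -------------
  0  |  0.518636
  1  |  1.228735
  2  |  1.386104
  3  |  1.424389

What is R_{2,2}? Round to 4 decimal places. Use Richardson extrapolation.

Richardson extrapolation on the trapezoidal column (denominator 4−1=3):
R_{1,1} = 1.228735 + (1.228735 − 0.518636)/3 = 1.465435
R_{2,1} = (4·1.386104 − 1.228735) / 3 = 1.438560
R_{2,2} = 1.438560 + (1.438560 − 1.465435)/15 = 1.436768
(Column j=1 coincides with Simpson's rule on the same nodes.)

1.4368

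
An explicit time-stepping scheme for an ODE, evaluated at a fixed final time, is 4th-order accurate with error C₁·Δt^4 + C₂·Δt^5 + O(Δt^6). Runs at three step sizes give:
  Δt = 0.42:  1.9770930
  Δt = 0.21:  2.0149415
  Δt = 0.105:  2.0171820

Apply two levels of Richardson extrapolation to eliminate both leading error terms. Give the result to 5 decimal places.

2.01733

First eliminate the Δt^4 term (factor 2^4 = 16):
  B₁ = (16·2.0149415 − 1.9770930)/15 = 2.0174647
  B₂ = (16·2.0171820 − 2.0149415)/15 = 2.0173314
Then eliminate the Δt^5 term (factor 2^5 = 32):
  (32·2.0173314 − 2.0174647)/31 = 2.0173271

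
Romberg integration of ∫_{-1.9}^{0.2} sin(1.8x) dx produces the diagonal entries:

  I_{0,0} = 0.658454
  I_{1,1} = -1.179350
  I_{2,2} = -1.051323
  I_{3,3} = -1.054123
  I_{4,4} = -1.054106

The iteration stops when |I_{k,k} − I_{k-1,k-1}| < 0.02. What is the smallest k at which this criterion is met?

k = 3

|I_{1,1} − I_{0,0}| = 1.837804 ≥ 0.02
|I_{2,2} − I_{1,1}| = 0.128027 ≥ 0.02
|I_{3,3} − I_{2,2}| = 0.002800 < 0.02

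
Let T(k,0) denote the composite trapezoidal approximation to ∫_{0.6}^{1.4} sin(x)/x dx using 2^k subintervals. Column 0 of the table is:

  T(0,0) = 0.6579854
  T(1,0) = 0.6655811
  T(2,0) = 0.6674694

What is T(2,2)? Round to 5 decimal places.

0.66810

Richardson extrapolation on the trapezoidal column (denominator 4−1=3):
T(1,1) = (4·0.6655811 − 0.6579854) / 3 = 0.6681130
T(2,1) = 0.6674694 + (0.6674694 − 0.6655811)/3 = 0.6680988
T(2,2) = (16·0.6680988 − 0.6681130) / 15 = 0.6680979
(Column j=1 coincides with Simpson's rule on the same nodes.)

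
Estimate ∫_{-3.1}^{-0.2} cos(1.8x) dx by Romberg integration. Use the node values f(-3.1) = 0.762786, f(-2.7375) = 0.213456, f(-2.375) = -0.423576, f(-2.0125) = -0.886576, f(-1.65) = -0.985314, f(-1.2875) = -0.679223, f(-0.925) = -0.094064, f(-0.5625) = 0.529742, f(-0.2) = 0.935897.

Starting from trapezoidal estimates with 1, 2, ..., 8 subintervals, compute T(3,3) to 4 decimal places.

T(0,0) (trapezoid, 1 panel, h=2.9000): 2.463090
T(1,0) (trapezoid, 2 panels, h=1.4500): -0.197160
T(2,0) (trapezoid, 4 panels, h=0.7250): -0.473869
T(3,0) (trapezoid, 8 panels, h=0.3625): -0.535127
T(1,1) = -0.197160 + (-0.197160 − 2.463090)/3 = -1.083910
T(2,1) = -0.473869 + (-0.473869 − (-0.197160))/3 = -0.566105
T(3,1) = -0.535127 + (-0.535127 − (-0.473869))/3 = -0.555546
T(2,2) = -0.566105 + (-0.566105 − (-1.083910))/15 = -0.531585
T(3,2) = -0.555546 + (-0.555546 − (-0.566105))/15 = -0.554842
T(3,3) = -0.554842 + (-0.554842 − (-0.531585))/63 = -0.555211

-0.5552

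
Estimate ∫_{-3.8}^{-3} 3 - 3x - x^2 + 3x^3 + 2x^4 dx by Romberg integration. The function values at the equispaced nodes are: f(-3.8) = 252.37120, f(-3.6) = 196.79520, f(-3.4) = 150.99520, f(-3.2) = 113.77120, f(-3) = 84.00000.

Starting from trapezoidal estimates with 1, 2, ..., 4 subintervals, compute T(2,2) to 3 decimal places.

125.375

T(0,0) (trapezoid, 1 panel, h=0.8000): 134.54848
T(1,0) (trapezoid, 2 panels, h=0.4000): 127.67232
T(2,0) (trapezoid, 4 panels, h=0.2000): 125.94944
T(1,1) = 127.67232 + (127.67232 − 134.54848)/3 = 125.38027
T(2,1) = 125.94944 + (125.94944 − 127.67232)/3 = 125.37515
T(2,2) = 125.37515 + (125.37515 − 125.38027)/15 = 125.37481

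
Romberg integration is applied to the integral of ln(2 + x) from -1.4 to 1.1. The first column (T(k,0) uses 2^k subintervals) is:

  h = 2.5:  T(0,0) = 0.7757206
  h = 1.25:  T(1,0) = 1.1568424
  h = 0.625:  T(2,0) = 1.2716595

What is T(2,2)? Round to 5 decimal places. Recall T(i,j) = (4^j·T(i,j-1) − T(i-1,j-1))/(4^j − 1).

1.31167

Richardson extrapolation on the trapezoidal column (denominator 4−1=3):
T(1,1) = 1.1568424 + (1.1568424 − 0.7757206)/3 = 1.2838830
T(2,1) = 1.2716595 + (1.2716595 − 1.1568424)/3 = 1.3099319
T(2,2) = (16·1.3099319 − 1.2838830) / 15 = 1.3116685
(Column j=1 coincides with Simpson's rule on the same nodes.)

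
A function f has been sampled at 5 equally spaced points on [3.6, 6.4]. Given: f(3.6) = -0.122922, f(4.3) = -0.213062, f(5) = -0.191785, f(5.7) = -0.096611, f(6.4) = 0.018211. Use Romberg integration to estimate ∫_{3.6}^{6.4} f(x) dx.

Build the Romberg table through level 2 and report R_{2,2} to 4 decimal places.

R_{0,0} (trapezoid, 1 panel, h=2.8000): -0.146595
R_{1,0} (trapezoid, 2 panels, h=1.4000): -0.341797
R_{2,0} (trapezoid, 4 panels, h=0.7000): -0.387669
R_{1,1} = -0.341797 + (-0.341797 − (-0.146595))/3 = -0.406864
R_{2,1} = -0.387669 + (-0.387669 − (-0.341797))/3 = -0.402960
R_{2,2} = -0.402960 + (-0.402960 − (-0.406864))/15 = -0.402700

-0.4027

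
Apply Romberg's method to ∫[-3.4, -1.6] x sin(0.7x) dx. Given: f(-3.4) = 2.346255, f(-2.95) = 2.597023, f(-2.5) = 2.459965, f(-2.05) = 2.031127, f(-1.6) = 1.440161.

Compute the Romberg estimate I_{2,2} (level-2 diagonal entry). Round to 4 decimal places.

4.0825

I_{0,0} (trapezoid, 1 panel, h=1.8000): 3.407774
I_{1,0} (trapezoid, 2 panels, h=0.9000): 3.917856
I_{2,0} (trapezoid, 4 panels, h=0.4500): 4.041595
I_{1,1} = 3.917856 + (3.917856 − 3.407774)/3 = 4.087883
I_{2,1} = 4.041595 + (4.041595 − 3.917856)/3 = 4.082841
I_{2,2} = 4.082841 + (4.082841 − 4.087883)/15 = 4.082505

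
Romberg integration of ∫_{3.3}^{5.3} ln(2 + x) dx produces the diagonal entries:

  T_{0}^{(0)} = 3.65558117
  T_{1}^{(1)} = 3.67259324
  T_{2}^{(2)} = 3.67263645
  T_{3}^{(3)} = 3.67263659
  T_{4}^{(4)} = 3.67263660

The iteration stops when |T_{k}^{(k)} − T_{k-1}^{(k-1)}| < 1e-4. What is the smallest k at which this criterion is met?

|T_{1}^{(1)} − T_{0}^{(0)}| = 0.01701207 ≥ 1e-4
|T_{2}^{(2)} − T_{1}^{(1)}| = 0.00004321 < 1e-4

k = 2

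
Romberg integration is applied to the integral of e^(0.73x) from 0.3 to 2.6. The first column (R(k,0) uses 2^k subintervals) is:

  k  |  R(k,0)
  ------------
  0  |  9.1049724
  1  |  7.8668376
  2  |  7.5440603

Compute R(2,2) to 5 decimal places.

Richardson extrapolation on the trapezoidal column (denominator 4−1=3):
R(1,1) = 7.8668376 + (7.8668376 − 9.1049724)/3 = 7.4541260
R(2,1) = 7.5440603 + (7.5440603 − 7.8668376)/3 = 7.4364679
R(2,2) = (16·7.4364679 − 7.4541260) / 15 = 7.4352907

7.43529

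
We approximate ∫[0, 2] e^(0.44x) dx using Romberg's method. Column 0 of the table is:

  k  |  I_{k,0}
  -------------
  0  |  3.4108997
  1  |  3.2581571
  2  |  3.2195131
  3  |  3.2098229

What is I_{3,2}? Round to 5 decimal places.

I_{2,1} = (4·3.2195131 − 3.2581571) / 3 = 3.2066318
I_{3,1} = 3.2098229 + (3.2098229 − 3.2195131)/3 = 3.2065928
I_{3,2} = (16·3.2065928 − 3.2066318) / 15 = 3.2065902

3.20659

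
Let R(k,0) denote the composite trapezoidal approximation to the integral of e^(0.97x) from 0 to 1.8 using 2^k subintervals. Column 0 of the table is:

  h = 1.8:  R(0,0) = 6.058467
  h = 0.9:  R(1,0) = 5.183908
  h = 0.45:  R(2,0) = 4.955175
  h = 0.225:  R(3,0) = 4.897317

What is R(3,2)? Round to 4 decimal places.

R(2,1) = (4·4.955175 − 5.183908) / 3 = 4.878931
R(3,1) = 4.897317 + (4.897317 − 4.955175)/3 = 4.878031
R(3,2) = (16·4.878031 − 4.878931) / 15 = 4.877971
(Column j=1 coincides with Simpson's rule on the same nodes.)

4.8780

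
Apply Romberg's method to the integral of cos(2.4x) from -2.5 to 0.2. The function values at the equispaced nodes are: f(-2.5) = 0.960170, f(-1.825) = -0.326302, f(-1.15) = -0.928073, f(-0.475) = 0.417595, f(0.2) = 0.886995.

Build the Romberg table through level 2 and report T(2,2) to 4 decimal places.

0.1414

T(0,0) (trapezoid, 1 panel, h=2.7000): 2.493673
T(1,0) (trapezoid, 2 panels, h=1.3500): -0.006062
T(2,0) (trapezoid, 4 panels, h=0.6750): 0.058592
T(1,1) = -0.006062 + (-0.006062 − 2.493673)/3 = -0.839307
T(2,1) = 0.058592 + (0.058592 − (-0.006062))/3 = 0.080143
T(2,2) = 0.080143 + (0.080143 − (-0.839307))/15 = 0.141440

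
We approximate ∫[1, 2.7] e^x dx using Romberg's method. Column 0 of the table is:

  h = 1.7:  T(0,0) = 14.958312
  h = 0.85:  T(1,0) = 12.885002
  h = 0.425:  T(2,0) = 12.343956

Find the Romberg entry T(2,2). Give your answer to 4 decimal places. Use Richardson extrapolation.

Richardson extrapolation on the trapezoidal column (denominator 4−1=3):
T(1,1) = 12.885002 + (12.885002 − 14.958312)/3 = 12.193899
T(2,1) = 12.343956 + (12.343956 − 12.885002)/3 = 12.163607
T(2,2) = (16·12.163607 − 12.193899) / 15 = 12.161588

12.1616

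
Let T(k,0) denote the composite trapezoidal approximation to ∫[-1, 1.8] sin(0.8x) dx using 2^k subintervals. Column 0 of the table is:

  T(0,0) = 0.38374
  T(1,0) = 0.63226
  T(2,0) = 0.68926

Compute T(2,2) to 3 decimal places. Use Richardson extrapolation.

Richardson extrapolation on the trapezoidal column (denominator 4−1=3):
T(1,1) = (4·0.63226 − 0.38374) / 3 = 0.71510
T(2,1) = 0.68926 + (0.68926 − 0.63226)/3 = 0.70826
T(2,2) = 0.70826 + (0.70826 − 0.71510)/15 = 0.70780
(Column j=1 coincides with Simpson's rule on the same nodes.)

0.708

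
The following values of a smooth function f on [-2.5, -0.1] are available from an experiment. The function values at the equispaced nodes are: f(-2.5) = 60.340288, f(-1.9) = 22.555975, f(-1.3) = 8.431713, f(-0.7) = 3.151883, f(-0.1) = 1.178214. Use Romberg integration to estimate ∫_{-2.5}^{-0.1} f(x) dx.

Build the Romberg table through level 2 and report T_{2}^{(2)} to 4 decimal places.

36.1190

T_{0}^{(0)} (trapezoid, 1 panel, h=2.4000): 73.822202
T_{1}^{(0)} (trapezoid, 2 panels, h=1.2000): 47.029157
T_{2}^{(0)} (trapezoid, 4 panels, h=0.6000): 38.939293
T_{1}^{(1)} = 47.029157 + (47.029157 − 73.822202)/3 = 38.098142
T_{2}^{(1)} = 38.939293 + (38.939293 − 47.029157)/3 = 36.242672
T_{2}^{(2)} = 36.242672 + (36.242672 − 38.098142)/15 = 36.118974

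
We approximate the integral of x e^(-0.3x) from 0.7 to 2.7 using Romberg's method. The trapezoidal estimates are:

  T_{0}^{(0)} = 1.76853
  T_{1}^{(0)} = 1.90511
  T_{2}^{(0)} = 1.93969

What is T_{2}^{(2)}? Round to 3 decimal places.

Richardson extrapolation on the trapezoidal column (denominator 4−1=3):
T_{1}^{(1)} = (4·1.90511 − 1.76853) / 3 = 1.95064
T_{2}^{(1)} = (4·1.93969 − 1.90511) / 3 = 1.95122
T_{2}^{(2)} = (16·1.95122 − 1.95064) / 15 = 1.95126

1.951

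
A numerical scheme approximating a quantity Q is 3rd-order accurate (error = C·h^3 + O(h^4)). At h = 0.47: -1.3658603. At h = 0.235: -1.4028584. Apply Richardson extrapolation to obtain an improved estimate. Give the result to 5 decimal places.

-1.40814

The leading error scales as h^3; refining by a factor of 2 reduces it by 2^3 = 8.
Extrapolated value = (8·A(h/2) − A(h)) / (8 − 1)
= (8·(-1.4028584) − (-1.3658603)) / 7
= -9.8570069 / 7 = -1.4081438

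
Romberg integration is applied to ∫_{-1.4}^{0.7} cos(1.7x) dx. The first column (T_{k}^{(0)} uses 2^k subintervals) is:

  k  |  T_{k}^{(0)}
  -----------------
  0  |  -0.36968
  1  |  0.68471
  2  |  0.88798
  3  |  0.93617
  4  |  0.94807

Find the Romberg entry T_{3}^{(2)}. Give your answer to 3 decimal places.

0.952

Richardson extrapolation on the trapezoidal column (denominator 4−1=3):
T_{2}^{(1)} = 0.88798 + (0.88798 − 0.68471)/3 = 0.95574
T_{3}^{(1)} = 0.93617 + (0.93617 − 0.88798)/3 = 0.95223
T_{3}^{(2)} = (16·0.95223 − 0.95574) / 15 = 0.95200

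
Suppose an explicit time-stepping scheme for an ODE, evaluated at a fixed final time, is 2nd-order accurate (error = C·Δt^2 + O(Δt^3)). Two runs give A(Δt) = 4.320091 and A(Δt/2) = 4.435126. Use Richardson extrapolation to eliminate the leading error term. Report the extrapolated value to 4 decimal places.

The leading error scales as Δt^2; refining by a factor of 2 reduces it by 2^2 = 4.
Extrapolated value = (4·A(Δt/2) − A(Δt)) / (4 − 1)
= (4·4.435126 − 4.320091) / 3
= 13.420413 / 3 = 4.473471

4.4735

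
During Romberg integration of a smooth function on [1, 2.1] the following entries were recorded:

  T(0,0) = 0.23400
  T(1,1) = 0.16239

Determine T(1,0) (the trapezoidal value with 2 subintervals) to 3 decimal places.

0.180

From T(1,1) = (4·T(1,0) − T(0,0))/3, solve for T(1,0):
4·T(1,0) = 3·0.16239 + 0.23400 = 0.72117
T(1,0) = 0.18029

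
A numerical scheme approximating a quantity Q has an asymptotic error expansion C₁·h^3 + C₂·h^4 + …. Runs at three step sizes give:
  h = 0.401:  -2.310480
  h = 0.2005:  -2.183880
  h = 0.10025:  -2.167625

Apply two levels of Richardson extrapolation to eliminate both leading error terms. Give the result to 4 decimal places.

First eliminate the h^3 term (factor 2^3 = 8):
  B₁ = (8·(-2.183880) − (-2.310480))/7 = -2.165794
  B₂ = (8·(-2.167625) − (-2.183880))/7 = -2.165303
Then eliminate the h^4 term (factor 2^4 = 16):
  (16·(-2.165303) − (-2.165794))/15 = -2.165270

-2.1653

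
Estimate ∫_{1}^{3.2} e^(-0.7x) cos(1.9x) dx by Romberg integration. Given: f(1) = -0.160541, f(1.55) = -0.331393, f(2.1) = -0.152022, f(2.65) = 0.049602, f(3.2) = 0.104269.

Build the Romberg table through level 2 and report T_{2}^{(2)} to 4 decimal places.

T_{0}^{(0)} (trapezoid, 1 panel, h=2.2000): -0.061899
T_{1}^{(0)} (trapezoid, 2 panels, h=1.1000): -0.198174
T_{2}^{(0)} (trapezoid, 4 panels, h=0.5500): -0.254072
T_{1}^{(1)} = -0.198174 + (-0.198174 − (-0.061899))/3 = -0.243599
T_{2}^{(1)} = -0.254072 + (-0.254072 − (-0.198174))/3 = -0.272705
T_{2}^{(2)} = -0.272705 + (-0.272705 − (-0.243599))/15 = -0.274645

-0.2746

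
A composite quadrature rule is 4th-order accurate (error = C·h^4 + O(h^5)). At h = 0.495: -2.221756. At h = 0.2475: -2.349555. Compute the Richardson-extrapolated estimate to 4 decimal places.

The leading error scales as h^4; refining by a factor of 2 reduces it by 2^4 = 16.
Extrapolated value = (16·A(h/2) − A(h)) / (16 − 1)
= (16·(-2.349555) − (-2.221756)) / 15
= -35.371124 / 15 = -2.358075

-2.3581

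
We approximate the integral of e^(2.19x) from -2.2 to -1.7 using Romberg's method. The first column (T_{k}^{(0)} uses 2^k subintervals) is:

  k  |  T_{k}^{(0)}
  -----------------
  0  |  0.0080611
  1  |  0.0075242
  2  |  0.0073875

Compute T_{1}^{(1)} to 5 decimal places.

Richardson extrapolation on the trapezoidal column (denominator 4−1=3):
T_{1}^{(1)} = (4·0.0075242 − 0.0080611) / 3 = 0.0073452

0.00735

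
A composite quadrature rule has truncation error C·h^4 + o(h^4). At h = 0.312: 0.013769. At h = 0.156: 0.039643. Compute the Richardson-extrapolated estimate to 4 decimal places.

0.0414

The leading error scales as h^4; refining by a factor of 2 reduces it by 2^4 = 16.
Extrapolated value = (16·A(h/2) − A(h)) / (16 − 1)
= (16·0.039643 − 0.013769) / 15
= 0.620519 / 15 = 0.041368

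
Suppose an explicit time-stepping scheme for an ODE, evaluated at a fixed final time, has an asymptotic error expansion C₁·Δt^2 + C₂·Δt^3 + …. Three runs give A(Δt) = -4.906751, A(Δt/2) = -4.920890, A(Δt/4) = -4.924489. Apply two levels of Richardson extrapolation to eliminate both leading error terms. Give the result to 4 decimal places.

-4.9257

First eliminate the Δt^2 term (factor 2^2 = 4):
  B₁ = (4·(-4.920890) − (-4.906751))/3 = -4.925603
  B₂ = (4·(-4.924489) − (-4.920890))/3 = -4.925689
Then eliminate the Δt^3 term (factor 2^3 = 8):
  (8·(-4.925689) − (-4.925603))/7 = -4.925701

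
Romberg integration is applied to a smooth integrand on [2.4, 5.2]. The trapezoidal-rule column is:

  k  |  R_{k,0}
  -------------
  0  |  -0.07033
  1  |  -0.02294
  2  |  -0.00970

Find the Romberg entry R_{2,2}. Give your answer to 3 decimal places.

R_{1,1} = -0.02294 + (-0.02294 − (-0.07033))/3 = -0.00714
R_{2,1} = -0.00970 + (-0.00970 − (-0.02294))/3 = -0.00529
R_{2,2} = (16·(-0.00529) − (-0.00714)) / 15 = -0.00517

-0.005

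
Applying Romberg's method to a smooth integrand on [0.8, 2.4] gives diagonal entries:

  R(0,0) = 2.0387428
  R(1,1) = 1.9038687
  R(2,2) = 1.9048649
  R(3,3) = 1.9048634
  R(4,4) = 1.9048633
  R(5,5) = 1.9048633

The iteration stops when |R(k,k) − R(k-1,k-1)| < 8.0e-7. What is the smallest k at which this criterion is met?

|R(1,1) − R(0,0)| = 0.1348741 ≥ 8.0e-7
|R(2,2) − R(1,1)| = 0.0009962 ≥ 8.0e-7
|R(3,3) − R(2,2)| = 0.0000015 ≥ 8.0e-7
|R(4,4) − R(3,3)| = 0.0000001 < 8.0e-7

k = 4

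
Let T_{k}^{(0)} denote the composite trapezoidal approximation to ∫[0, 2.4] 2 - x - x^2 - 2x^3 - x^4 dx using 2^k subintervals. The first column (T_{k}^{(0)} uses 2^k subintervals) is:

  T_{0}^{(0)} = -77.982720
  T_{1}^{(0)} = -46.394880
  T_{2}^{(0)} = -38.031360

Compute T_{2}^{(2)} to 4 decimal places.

T_{1}^{(1)} = (4·(-46.394880) − (-77.982720)) / 3 = -35.865600
T_{2}^{(1)} = -38.031360 + (-38.031360 − (-46.394880))/3 = -35.243520
T_{2}^{(2)} = -35.243520 + (-35.243520 − (-35.865600))/15 = -35.202048
(Column j=1 coincides with Simpson's rule on the same nodes.)

-35.2020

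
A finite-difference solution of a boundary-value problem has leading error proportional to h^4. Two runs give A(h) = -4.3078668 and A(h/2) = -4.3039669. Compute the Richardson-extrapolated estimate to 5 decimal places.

Extrapolated value = (16·A(h/2) − A(h)) / (16 − 1)
= (16·(-4.3039669) − (-4.3078668)) / 15
= -64.5556036 / 15 = -4.3037069

-4.30371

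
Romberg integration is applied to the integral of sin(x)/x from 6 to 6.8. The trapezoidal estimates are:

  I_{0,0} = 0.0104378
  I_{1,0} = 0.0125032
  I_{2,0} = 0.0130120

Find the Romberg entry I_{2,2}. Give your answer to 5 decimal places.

Richardson extrapolation on the trapezoidal column (denominator 4−1=3):
I_{1,1} = (4·0.0125032 − 0.0104378) / 3 = 0.0131917
I_{2,1} = 0.0130120 + (0.0130120 − 0.0125032)/3 = 0.0131816
I_{2,2} = 0.0131816 + (0.0131816 − 0.0131917)/15 = 0.0131809
(Column j=1 coincides with Simpson's rule on the same nodes.)

0.01318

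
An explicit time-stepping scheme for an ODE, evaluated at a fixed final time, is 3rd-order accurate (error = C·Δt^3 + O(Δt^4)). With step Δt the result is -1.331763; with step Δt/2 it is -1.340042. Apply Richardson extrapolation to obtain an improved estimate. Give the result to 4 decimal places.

Extrapolated value = (8·A(Δt/2) − A(Δt)) / (8 − 1)
= (8·(-1.340042) − (-1.331763)) / 7
= -9.388573 / 7 = -1.341225

-1.3412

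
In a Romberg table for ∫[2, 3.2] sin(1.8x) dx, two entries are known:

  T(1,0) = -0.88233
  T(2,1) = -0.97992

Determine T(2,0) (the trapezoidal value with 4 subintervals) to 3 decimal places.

-0.956

From T(2,1) = (4·T(2,0) − T(1,0))/3, solve for T(2,0):
4·T(2,0) = 3·(-0.97992) + (-0.88233) = -3.82209
T(2,0) = -0.95552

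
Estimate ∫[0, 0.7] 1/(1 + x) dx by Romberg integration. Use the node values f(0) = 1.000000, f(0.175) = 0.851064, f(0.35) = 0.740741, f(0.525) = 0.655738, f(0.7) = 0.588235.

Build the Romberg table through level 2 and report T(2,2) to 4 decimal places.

0.5306

T(0,0) (trapezoid, 1 panel, h=0.7000): 0.555882
T(1,0) (trapezoid, 2 panels, h=0.3500): 0.537200
T(2,0) (trapezoid, 4 panels, h=0.1750): 0.532291
T(1,1) = 0.537200 + (0.537200 − 0.555882)/3 = 0.530973
T(2,1) = 0.532291 + (0.532291 − 0.537200)/3 = 0.530655
T(2,2) = 0.530655 + (0.530655 − 0.530973)/15 = 0.530634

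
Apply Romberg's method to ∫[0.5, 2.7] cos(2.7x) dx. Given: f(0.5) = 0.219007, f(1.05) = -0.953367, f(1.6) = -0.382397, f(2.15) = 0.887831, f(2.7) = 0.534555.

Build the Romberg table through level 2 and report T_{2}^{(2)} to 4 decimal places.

-0.0345

T_{0}^{(0)} (trapezoid, 1 panel, h=2.2000): 0.828918
T_{1}^{(0)} (trapezoid, 2 panels, h=1.1000): -0.006178
T_{2}^{(0)} (trapezoid, 4 panels, h=0.5500): -0.039134
T_{1}^{(1)} = -0.006178 + (-0.006178 − 0.828918)/3 = -0.284543
T_{2}^{(1)} = -0.039134 + (-0.039134 − (-0.006178))/3 = -0.050119
T_{2}^{(2)} = -0.050119 + (-0.050119 − (-0.284543))/15 = -0.034491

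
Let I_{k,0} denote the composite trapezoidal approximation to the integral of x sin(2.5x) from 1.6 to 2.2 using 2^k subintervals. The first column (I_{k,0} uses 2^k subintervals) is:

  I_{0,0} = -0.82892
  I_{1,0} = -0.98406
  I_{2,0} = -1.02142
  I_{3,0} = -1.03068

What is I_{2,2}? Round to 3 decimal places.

-1.034

Richardson extrapolation on the trapezoidal column (denominator 4−1=3):
I_{1,1} = -0.98406 + (-0.98406 − (-0.82892))/3 = -1.03577
I_{2,1} = (4·(-1.02142) − (-0.98406)) / 3 = -1.03387
I_{2,2} = -1.03387 + (-1.03387 − (-1.03577))/15 = -1.03374
(Column j=1 coincides with Simpson's rule on the same nodes.)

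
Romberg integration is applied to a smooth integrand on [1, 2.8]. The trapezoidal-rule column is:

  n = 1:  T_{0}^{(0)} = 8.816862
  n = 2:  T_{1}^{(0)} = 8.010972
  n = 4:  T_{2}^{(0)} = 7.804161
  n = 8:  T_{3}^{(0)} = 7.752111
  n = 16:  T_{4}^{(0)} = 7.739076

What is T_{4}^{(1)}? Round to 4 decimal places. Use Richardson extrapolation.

7.7347

Richardson extrapolation on the trapezoidal column (denominator 4−1=3):
T_{4}^{(1)} = (4·7.739076 − 7.752111) / 3 = 7.734731
(Column j=1 coincides with Simpson's rule on the same nodes.)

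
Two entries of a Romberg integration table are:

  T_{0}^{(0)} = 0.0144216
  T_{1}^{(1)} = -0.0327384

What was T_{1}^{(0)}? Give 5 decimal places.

-0.02095

From T_{1}^{(1)} = (4·T_{1}^{(0)} − T_{0}^{(0)})/3, solve for T_{1}^{(0)}:
4·T_{1}^{(0)} = 3·(-0.0327384) + 0.0144216 = -0.0837936
T_{1}^{(0)} = -0.0209484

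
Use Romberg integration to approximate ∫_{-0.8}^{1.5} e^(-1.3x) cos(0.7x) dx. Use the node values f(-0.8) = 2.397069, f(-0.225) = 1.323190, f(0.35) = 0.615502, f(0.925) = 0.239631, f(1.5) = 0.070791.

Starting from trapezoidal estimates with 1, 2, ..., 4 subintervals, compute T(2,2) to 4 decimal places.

1.9083

T(0,0) (trapezoid, 1 panel, h=2.3000): 2.838039
T(1,0) (trapezoid, 2 panels, h=1.1500): 2.126847
T(2,0) (trapezoid, 4 panels, h=0.5750): 1.962045
T(1,1) = 2.126847 + (2.126847 − 2.838039)/3 = 1.889783
T(2,1) = 1.962045 + (1.962045 − 2.126847)/3 = 1.907111
T(2,2) = 1.907111 + (1.907111 − 1.889783)/15 = 1.908266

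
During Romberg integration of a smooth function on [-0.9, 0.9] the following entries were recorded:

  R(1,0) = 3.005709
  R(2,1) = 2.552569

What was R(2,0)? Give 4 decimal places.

From R(2,1) = (4·R(2,0) − R(1,0))/3, solve for R(2,0):
4·R(2,0) = 3·2.552569 + 3.005709 = 10.663416
R(2,0) = 2.665854

2.6659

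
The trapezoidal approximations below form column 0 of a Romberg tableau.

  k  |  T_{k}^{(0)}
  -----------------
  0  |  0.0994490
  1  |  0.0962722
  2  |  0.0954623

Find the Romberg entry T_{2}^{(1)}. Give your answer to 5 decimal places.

0.09519

Richardson extrapolation on the trapezoidal column (denominator 4−1=3):
T_{2}^{(1)} = (4·0.0954623 − 0.0962722) / 3 = 0.0951923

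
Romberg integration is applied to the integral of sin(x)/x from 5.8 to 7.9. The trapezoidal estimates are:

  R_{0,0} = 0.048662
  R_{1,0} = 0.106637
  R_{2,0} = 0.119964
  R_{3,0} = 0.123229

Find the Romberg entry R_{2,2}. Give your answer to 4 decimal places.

0.1243

R_{1,1} = (4·0.106637 − 0.048662) / 3 = 0.125962
R_{2,1} = 0.119964 + (0.119964 − 0.106637)/3 = 0.124406
R_{2,2} = 0.124406 + (0.124406 − 0.125962)/15 = 0.124302
(Column j=1 coincides with Simpson's rule on the same nodes.)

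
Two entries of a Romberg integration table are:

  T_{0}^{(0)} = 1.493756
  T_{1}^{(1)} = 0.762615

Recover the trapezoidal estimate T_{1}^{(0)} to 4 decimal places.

From T_{1}^{(1)} = (4·T_{1}^{(0)} − T_{0}^{(0)})/3, solve for T_{1}^{(0)}:
4·T_{1}^{(0)} = 3·0.762615 + 1.493756 = 3.781601
T_{1}^{(0)} = 0.945400

0.9454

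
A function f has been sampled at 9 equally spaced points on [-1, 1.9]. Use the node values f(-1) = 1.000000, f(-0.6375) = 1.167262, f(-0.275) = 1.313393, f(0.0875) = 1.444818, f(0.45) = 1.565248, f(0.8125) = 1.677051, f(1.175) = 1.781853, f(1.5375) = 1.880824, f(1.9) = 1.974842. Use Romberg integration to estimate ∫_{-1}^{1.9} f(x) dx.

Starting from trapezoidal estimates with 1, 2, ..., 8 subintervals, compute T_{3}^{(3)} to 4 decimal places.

4.4679

T_{0}^{(0)} (trapezoid, 1 panel, h=2.9000): 4.313521
T_{1}^{(0)} (trapezoid, 2 panels, h=1.4500): 4.426370
T_{2}^{(0)} (trapezoid, 4 panels, h=0.7250): 4.457238
T_{3}^{(0)} (trapezoid, 8 panels, h=0.3625): 4.465228
T_{1}^{(1)} = 4.426370 + (4.426370 − 4.313521)/3 = 4.463986
T_{2}^{(1)} = 4.457238 + (4.457238 − 4.426370)/3 = 4.467527
T_{3}^{(1)} = 4.465228 + (4.465228 − 4.457238)/3 = 4.467891
T_{2}^{(2)} = 4.467527 + (4.467527 − 4.463986)/15 = 4.467763
T_{3}^{(2)} = 4.467891 + (4.467891 − 4.467527)/15 = 4.467915
T_{3}^{(3)} = 4.467915 + (4.467915 − 4.467763)/63 = 4.467917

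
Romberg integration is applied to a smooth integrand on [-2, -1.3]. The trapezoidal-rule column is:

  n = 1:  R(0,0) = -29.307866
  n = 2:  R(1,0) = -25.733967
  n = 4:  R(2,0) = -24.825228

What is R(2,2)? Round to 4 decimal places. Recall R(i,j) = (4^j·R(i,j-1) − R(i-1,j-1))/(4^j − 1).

-24.5210

Richardson extrapolation on the trapezoidal column (denominator 4−1=3):
R(1,1) = -25.733967 + (-25.733967 − (-29.307866))/3 = -24.542667
R(2,1) = (4·(-24.825228) − (-25.733967)) / 3 = -24.522315
R(2,2) = (16·(-24.522315) − (-24.542667)) / 15 = -24.520958
(Column j=1 coincides with Simpson's rule on the same nodes.)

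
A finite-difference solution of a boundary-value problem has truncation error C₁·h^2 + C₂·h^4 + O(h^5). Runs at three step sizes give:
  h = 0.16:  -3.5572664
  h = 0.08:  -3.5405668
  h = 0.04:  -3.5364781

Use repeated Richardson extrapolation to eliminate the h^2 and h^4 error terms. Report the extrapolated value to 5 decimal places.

-3.53512

First eliminate the h^2 term (factor 2^2 = 4):
  B₁ = (4·(-3.5405668) − (-3.5572664))/3 = -3.5350003
  B₂ = (4·(-3.5364781) − (-3.5405668))/3 = -3.5351152
Then eliminate the h^4 term (factor 2^4 = 16):
  (16·(-3.5351152) − (-3.5350003))/15 = -3.5351229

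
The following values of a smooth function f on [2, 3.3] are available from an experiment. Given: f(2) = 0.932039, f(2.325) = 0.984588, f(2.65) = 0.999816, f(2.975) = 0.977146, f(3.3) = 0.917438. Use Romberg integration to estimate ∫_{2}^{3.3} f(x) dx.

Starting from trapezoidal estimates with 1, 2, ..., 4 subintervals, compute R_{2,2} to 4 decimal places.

R_{0,0} (trapezoid, 1 panel, h=1.3000): 1.202160
R_{1,0} (trapezoid, 2 panels, h=0.6500): 1.250960
R_{2,0} (trapezoid, 4 panels, h=0.3250): 1.263044
R_{1,1} = 1.250960 + (1.250960 − 1.202160)/3 = 1.267227
R_{2,1} = 1.263044 + (1.263044 − 1.250960)/3 = 1.267072
R_{2,2} = 1.267072 + (1.267072 − 1.267227)/15 = 1.267062

1.2671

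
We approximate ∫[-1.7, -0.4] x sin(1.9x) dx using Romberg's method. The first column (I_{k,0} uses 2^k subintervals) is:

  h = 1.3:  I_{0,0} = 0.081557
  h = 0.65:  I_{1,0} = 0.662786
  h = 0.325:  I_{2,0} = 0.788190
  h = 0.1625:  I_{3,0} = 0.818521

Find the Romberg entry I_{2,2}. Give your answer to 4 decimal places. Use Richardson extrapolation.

Richardson extrapolation on the trapezoidal column (denominator 4−1=3):
I_{1,1} = 0.662786 + (0.662786 − 0.081557)/3 = 0.856529
I_{2,1} = 0.788190 + (0.788190 − 0.662786)/3 = 0.829991
I_{2,2} = (16·0.829991 − 0.856529) / 15 = 0.828222

0.8282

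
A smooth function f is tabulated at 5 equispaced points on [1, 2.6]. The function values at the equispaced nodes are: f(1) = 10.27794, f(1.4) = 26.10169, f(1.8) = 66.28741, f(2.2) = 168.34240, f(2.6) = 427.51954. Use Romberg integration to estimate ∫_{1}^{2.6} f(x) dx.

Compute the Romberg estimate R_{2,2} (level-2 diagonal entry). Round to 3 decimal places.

R_{0,0} (trapezoid, 1 panel, h=1.6000): 350.23798
R_{1,0} (trapezoid, 2 panels, h=0.8000): 228.14892
R_{2,0} (trapezoid, 4 panels, h=0.4000): 191.85210
R_{1,1} = 228.14892 + (228.14892 − 350.23798)/3 = 187.45257
R_{2,1} = 191.85210 + (191.85210 − 228.14892)/3 = 179.75316
R_{2,2} = 179.75316 + (179.75316 − 187.45257)/15 = 179.23987

179.240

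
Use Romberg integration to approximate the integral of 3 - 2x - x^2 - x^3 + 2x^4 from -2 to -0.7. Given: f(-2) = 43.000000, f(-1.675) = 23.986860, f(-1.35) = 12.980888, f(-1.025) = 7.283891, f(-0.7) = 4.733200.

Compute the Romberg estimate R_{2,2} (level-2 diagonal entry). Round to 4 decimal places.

21.5304

R_{0,0} (trapezoid, 1 panel, h=1.3000): 31.026580
R_{1,0} (trapezoid, 2 panels, h=0.6500): 23.950867
R_{2,0} (trapezoid, 4 panels, h=0.3250): 22.138428
R_{1,1} = 23.950867 + (23.950867 − 31.026580)/3 = 21.592296
R_{2,1} = 22.138428 + (22.138428 − 23.950867)/3 = 21.534282
R_{2,2} = 21.534282 + (21.534282 − 21.592296)/15 = 21.530414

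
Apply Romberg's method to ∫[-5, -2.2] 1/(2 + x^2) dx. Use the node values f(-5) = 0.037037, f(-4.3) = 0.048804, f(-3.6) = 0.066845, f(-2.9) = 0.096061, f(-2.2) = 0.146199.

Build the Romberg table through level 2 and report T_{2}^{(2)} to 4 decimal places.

T_{0}^{(0)} (trapezoid, 1 panel, h=2.8000): 0.256530
T_{1}^{(0)} (trapezoid, 2 panels, h=1.4000): 0.221848
T_{2}^{(0)} (trapezoid, 4 panels, h=0.7000): 0.212330
T_{1}^{(1)} = 0.221848 + (0.221848 − 0.256530)/3 = 0.210287
T_{2}^{(1)} = 0.212330 + (0.212330 − 0.221848)/3 = 0.209157
T_{2}^{(2)} = 0.209157 + (0.209157 − 0.210287)/15 = 0.209082

0.2091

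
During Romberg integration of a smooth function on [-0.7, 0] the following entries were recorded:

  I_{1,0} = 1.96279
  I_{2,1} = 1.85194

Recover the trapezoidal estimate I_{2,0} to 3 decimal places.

From I_{2,1} = (4·I_{2,0} − I_{1,0})/3, solve for I_{2,0}:
4·I_{2,0} = 3·1.85194 + 1.96279 = 7.51861
I_{2,0} = 1.87965

1.880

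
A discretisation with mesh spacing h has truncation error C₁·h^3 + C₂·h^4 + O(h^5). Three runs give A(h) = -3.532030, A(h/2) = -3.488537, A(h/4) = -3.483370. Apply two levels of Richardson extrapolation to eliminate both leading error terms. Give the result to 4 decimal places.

First eliminate the h^3 term (factor 2^3 = 8):
  B₁ = (8·(-3.488537) − (-3.532030))/7 = -3.482324
  B₂ = (8·(-3.483370) − (-3.488537))/7 = -3.482632
Then eliminate the h^4 term (factor 2^4 = 16):
  (16·(-3.482632) − (-3.482324))/15 = -3.482653

-3.4827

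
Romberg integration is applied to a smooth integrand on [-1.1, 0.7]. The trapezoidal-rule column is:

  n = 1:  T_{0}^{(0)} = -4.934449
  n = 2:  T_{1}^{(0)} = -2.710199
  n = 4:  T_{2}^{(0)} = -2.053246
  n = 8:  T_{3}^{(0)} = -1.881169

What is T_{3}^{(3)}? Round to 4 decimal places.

-1.8231

Richardson extrapolation on the trapezoidal column (denominator 4−1=3):
T_{1}^{(1)} = -2.710199 + (-2.710199 − (-4.934449))/3 = -1.968782
T_{2}^{(1)} = -2.053246 + (-2.053246 − (-2.710199))/3 = -1.834262
T_{3}^{(1)} = -1.881169 + (-1.881169 − (-2.053246))/3 = -1.823810
T_{2}^{(2)} = (16·(-1.834262) − (-1.968782)) / 15 = -1.825294
T_{3}^{(2)} = (16·(-1.823810) − (-1.834262)) / 15 = -1.823113
T_{3}^{(3)} = (64·(-1.823113) − (-1.825294)) / 63 = -1.823078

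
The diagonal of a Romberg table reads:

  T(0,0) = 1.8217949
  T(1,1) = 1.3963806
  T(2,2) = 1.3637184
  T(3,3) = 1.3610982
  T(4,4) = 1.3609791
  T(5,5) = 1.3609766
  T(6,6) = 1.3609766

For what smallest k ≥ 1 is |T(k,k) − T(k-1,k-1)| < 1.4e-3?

|T(1,1) − T(0,0)| = 0.4254143 ≥ 1.4e-3
|T(2,2) − T(1,1)| = 0.0326622 ≥ 1.4e-3
|T(3,3) − T(2,2)| = 0.0026202 ≥ 1.4e-3
|T(4,4) − T(3,3)| = 0.0001191 < 1.4e-3

k = 4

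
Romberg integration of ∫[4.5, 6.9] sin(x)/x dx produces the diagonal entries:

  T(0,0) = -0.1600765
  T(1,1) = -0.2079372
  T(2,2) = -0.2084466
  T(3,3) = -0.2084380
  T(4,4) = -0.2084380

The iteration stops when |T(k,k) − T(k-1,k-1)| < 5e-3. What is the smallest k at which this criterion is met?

k = 2

|T(1,1) − T(0,0)| = 0.0478607 ≥ 5e-3
|T(2,2) − T(1,1)| = 0.0005094 < 5e-3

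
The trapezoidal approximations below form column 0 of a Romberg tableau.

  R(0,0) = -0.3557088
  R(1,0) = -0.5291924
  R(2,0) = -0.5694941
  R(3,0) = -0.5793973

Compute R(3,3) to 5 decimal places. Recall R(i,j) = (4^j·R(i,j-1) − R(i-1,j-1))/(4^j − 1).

R(1,1) = (4·(-0.5291924) − (-0.3557088)) / 3 = -0.5870203
R(2,1) = (4·(-0.5694941) − (-0.5291924)) / 3 = -0.5829280
R(3,1) = (4·(-0.5793973) − (-0.5694941)) / 3 = -0.5826984
R(2,2) = -0.5829280 + (-0.5829280 − (-0.5870203))/15 = -0.5826552
R(3,2) = (16·(-0.5826984) − (-0.5829280)) / 15 = -0.5826831
R(3,3) = -0.5826831 + (-0.5826831 − (-0.5826552))/63 = -0.5826835

-0.58268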